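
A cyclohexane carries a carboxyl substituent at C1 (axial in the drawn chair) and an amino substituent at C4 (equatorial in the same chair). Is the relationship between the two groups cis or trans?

C1 and C4 have opposite parity, so their axial bonds point in opposite directions.
With opposite-parity carbons, two substituents on the same face are one axial and one equatorial; opposite faces give both axial or both equatorial.
Here the groups are axial/equatorial → same face → cis.

cis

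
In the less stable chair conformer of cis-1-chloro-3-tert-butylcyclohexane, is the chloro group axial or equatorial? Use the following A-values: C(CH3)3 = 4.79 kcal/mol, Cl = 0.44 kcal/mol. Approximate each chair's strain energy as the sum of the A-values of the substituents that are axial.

C1 and C3 have the same parity, so for the cis isomer the two substituents are e,e in one chair and a,a in the other.
Chair I (tert-butyl axial, chloro axial): E = 5.23 kcal/mol.
Chair II (tert-butyl equatorial, chloro equatorial): E = 0.00 kcal/mol.
Chair I is the less stable (higher-energy) conformer, and in that chair the chloro group is axial.

axial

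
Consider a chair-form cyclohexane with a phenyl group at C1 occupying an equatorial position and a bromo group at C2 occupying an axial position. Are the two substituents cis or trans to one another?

cis

C1 and C2 have opposite parity, so their axial bonds point in opposite directions.
With opposite-parity carbons, two substituents on the same face are one axial and one equatorial; opposite faces give both axial or both equatorial.
Here the groups are equatorial/axial → same face → cis.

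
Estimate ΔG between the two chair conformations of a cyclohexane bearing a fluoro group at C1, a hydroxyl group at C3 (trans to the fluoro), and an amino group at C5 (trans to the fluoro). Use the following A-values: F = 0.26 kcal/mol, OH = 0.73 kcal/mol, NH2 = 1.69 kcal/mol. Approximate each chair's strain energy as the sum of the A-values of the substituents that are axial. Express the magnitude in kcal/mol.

Chair I (fluoro axial, hydroxyl equatorial, amino equatorial): E = 0.26 kcal/mol.
Chair II (fluoro equatorial, hydroxyl axial, amino axial): E = 2.42 kcal/mol.
ΔE = 2.42 − 0.26 = 2.16 kcal/mol; chair I is more stable.

2.16 kcal/mol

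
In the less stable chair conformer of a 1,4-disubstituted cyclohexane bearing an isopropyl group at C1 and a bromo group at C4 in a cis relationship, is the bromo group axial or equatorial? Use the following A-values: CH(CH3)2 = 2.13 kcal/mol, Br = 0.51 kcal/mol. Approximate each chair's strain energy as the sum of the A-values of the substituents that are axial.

equatorial

C1 and C4 have opposite parity, so for the cis isomer the two substituents are one axial and one equatorial in each chair.
Chair I (isopropyl axial, bromo equatorial): E = 2.13 kcal/mol.
Chair II (isopropyl equatorial, bromo axial): E = 0.51 kcal/mol.
Chair I is the less stable (higher-energy) conformer, and in that chair the bromo group is equatorial.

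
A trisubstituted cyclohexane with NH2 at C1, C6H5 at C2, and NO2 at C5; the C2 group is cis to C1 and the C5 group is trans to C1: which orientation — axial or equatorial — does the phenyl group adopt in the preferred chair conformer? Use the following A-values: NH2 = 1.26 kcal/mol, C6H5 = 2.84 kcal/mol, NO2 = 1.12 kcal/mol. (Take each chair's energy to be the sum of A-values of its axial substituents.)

equatorial

Chair I (amino axial, phenyl equatorial, nitro equatorial): E = 1.26 kcal/mol.
Chair II (amino equatorial, phenyl axial, nitro axial): E = 3.96 kcal/mol.
Chair I is the more stable (lower-energy) conformer, and in that chair the phenyl group is equatorial.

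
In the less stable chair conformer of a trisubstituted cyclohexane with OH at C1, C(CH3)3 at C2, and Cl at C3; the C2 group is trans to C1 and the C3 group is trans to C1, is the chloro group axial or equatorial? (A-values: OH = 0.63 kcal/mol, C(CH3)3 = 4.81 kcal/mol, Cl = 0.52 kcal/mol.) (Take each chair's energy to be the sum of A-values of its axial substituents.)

Chair I (hydroxyl axial, tert-butyl axial, chloro equatorial): E = 5.44 kcal/mol.
Chair II (hydroxyl equatorial, tert-butyl equatorial, chloro axial): E = 0.52 kcal/mol.
Chair I is the less stable (higher-energy) conformer, and in that chair the chloro group is equatorial.

equatorial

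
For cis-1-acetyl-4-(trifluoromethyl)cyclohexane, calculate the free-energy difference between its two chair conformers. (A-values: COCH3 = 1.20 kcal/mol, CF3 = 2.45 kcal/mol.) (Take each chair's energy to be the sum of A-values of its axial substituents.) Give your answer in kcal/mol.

C1 and C4 have opposite parity, so for the cis isomer the two substituents are one axial and one equatorial in each chair.
Chair I (acetyl axial, trifluoromethyl equatorial): E = 1.20 kcal/mol.
Chair II (acetyl equatorial, trifluoromethyl axial): E = 2.45 kcal/mol.
ΔE = 2.45 − 1.20 = 1.25 kcal/mol; chair I is more stable.

1.25 kcal/mol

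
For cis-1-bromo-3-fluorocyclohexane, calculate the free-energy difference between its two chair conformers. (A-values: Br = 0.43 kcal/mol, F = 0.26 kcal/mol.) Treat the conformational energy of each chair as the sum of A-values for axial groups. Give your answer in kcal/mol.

0.69 kcal/mol

C1 and C3 have the same parity, so for the cis isomer the two substituents are e,e in one chair and a,a in the other.
Chair I (bromo axial, fluoro axial): E = 0.69 kcal/mol.
Chair II (bromo equatorial, fluoro equatorial): E = 0.00 kcal/mol.
ΔE = 0.69 − 0.00 = 0.69 kcal/mol; chair II is more stable.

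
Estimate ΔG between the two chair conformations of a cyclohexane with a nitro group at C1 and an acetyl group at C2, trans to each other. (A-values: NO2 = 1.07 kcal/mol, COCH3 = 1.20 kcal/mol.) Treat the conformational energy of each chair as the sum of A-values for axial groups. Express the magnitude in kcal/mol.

2.27 kcal/mol

C1 and C2 have opposite parity, so for the trans isomer the two substituents are e,e in one chair and a,a in the other.
Chair I (nitro axial, acetyl axial): E = 2.27 kcal/mol.
Chair II (nitro equatorial, acetyl equatorial): E = 0.00 kcal/mol.
ΔE = 2.27 − 0.00 = 2.27 kcal/mol; chair II is more stable.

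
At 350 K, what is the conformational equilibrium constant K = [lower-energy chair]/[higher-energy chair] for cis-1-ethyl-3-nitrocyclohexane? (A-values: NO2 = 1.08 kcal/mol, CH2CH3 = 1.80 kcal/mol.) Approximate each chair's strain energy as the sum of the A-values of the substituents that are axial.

C1 and C3 have the same parity, so for the cis isomer the two substituents are e,e in one chair and a,a in the other.
Chair I (nitro axial, ethyl axial): E = 2.88 kcal/mol; chair II (nitro equatorial, ethyl equatorial): E = 0.00 kcal/mol.
ΔG = 2.88 kcal/mol between the two chairs.
K = exp(ΔG/RT) with R = 1.987×10⁻³ kcal mol⁻¹ K⁻¹ and T = 350 K gives K ≈ 62.9.

K ≈ 62.9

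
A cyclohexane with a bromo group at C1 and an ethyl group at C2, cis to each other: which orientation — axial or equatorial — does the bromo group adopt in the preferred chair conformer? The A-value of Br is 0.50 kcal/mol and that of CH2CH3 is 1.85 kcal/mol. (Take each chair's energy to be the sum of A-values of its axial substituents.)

axial

C1 and C2 have opposite parity, so for the cis isomer the two substituents are one axial and one equatorial in each chair.
Chair I (bromo axial, ethyl equatorial): E = 0.50 kcal/mol.
Chair II (bromo equatorial, ethyl axial): E = 1.85 kcal/mol.
Chair I is the more stable (lower-energy) conformer, and in that chair the bromo group is axial.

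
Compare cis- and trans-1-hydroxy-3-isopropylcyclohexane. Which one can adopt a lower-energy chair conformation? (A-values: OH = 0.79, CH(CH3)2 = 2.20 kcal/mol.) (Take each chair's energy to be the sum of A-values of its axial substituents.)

cis

At 1,3 positions (parity same): cis → (e,e or a,a); trans → (a,e or e,a).
Best chair for cis: E = 0.00 kcal/mol; best chair for trans: E = 0.79 kcal/mol.
The cis isomer is lower by 0.79 kcal/mol.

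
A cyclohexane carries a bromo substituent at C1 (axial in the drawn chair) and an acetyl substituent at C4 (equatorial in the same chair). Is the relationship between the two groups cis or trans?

cis

C1 and C4 have opposite parity, so their axial bonds point in opposite directions.
With opposite-parity carbons, two substituents on the same face are one axial and one equatorial; opposite faces give both axial or both equatorial.
Here the groups are axial/equatorial → same face → cis.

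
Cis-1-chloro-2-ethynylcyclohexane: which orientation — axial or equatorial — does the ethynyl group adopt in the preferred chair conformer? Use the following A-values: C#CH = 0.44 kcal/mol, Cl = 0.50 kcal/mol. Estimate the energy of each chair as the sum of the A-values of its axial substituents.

C1 and C2 have opposite parity, so for the cis isomer the two substituents are one axial and one equatorial in each chair.
Chair I (ethynyl axial, chloro equatorial): E = 0.44 kcal/mol.
Chair II (ethynyl equatorial, chloro axial): E = 0.50 kcal/mol.
Chair I is the more stable (lower-energy) conformer, and in that chair the ethynyl group is axial.

axial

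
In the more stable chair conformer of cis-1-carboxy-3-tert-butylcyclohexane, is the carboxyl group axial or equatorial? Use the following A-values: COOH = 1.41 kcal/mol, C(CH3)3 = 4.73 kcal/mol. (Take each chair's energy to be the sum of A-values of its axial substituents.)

equatorial

C1 and C3 have the same parity, so for the cis isomer the two substituents are e,e in one chair and a,a in the other.
Chair I (carboxyl axial, tert-butyl axial): E = 6.14 kcal/mol.
Chair II (carboxyl equatorial, tert-butyl equatorial): E = 0.00 kcal/mol.
Chair II is the more stable (lower-energy) conformer, and in that chair the carboxyl group is equatorial.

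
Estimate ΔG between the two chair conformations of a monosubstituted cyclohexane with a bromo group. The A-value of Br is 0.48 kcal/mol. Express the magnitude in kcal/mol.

A monosubstituted cyclohexane has one chair with the bromo group axial (E = A = 0.48 kcal/mol) and one with it equatorial (E = 0).
ΔE = 0.48 − 0 = 0.48 kcal/mol.

0.48 kcal/mol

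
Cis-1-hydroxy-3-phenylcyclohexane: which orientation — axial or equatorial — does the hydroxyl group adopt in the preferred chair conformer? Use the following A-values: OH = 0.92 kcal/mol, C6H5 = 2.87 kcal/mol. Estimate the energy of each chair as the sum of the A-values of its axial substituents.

equatorial

C1 and C3 have the same parity, so for the cis isomer the two substituents are e,e in one chair and a,a in the other.
Chair I (hydroxyl axial, phenyl axial): E = 3.79 kcal/mol.
Chair II (hydroxyl equatorial, phenyl equatorial): E = 0.00 kcal/mol.
Chair II is the more stable (lower-energy) conformer, and in that chair the hydroxyl group is equatorial.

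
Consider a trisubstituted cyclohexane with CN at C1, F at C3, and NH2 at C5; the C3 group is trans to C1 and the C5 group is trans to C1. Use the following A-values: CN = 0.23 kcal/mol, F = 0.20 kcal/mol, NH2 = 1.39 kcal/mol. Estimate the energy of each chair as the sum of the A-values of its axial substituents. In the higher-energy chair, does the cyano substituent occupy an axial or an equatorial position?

Chair I (cyano axial, fluoro equatorial, amino equatorial): E = 0.23 kcal/mol.
Chair II (cyano equatorial, fluoro axial, amino axial): E = 1.59 kcal/mol.
Chair II is the less stable (higher-energy) conformer, and in that chair the cyano group is equatorial.

equatorial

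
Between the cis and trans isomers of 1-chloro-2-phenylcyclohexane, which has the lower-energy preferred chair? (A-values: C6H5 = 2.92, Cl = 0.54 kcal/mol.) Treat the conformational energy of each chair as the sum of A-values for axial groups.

At 1,2 positions (parity opposite): cis → (a,e or e,a); trans → (e,e or a,a).
Best chair for cis: E = 0.54 kcal/mol; best chair for trans: E = 0.00 kcal/mol.
The trans isomer is lower by 0.54 kcal/mol.

trans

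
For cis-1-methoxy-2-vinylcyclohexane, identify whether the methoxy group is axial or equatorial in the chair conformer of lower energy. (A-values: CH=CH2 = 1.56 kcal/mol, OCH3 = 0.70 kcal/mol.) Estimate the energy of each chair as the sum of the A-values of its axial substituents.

C1 and C2 have opposite parity, so for the cis isomer the two substituents are one axial and one equatorial in each chair.
Chair I (vinyl axial, methoxy equatorial): E = 1.56 kcal/mol.
Chair II (vinyl equatorial, methoxy axial): E = 0.70 kcal/mol.
Chair II is the more stable (lower-energy) conformer, and in that chair the methoxy group is axial.

axial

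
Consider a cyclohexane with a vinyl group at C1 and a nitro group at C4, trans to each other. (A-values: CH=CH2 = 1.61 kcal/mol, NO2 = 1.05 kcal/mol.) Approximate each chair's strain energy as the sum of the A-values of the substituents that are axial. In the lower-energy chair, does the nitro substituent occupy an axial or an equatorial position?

C1 and C4 have opposite parity, so for the trans isomer the two substituents are e,e in one chair and a,a in the other.
Chair I (vinyl axial, nitro axial): E = 2.66 kcal/mol.
Chair II (vinyl equatorial, nitro equatorial): E = 0.00 kcal/mol.
Chair II is the more stable (lower-energy) conformer, and in that chair the nitro group is equatorial.

equatorial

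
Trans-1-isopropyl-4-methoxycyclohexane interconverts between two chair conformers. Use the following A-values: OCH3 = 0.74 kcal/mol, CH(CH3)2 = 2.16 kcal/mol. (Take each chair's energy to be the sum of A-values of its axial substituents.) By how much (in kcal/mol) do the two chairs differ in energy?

2.90 kcal/mol

C1 and C4 have opposite parity, so for the trans isomer the two substituents are e,e in one chair and a,a in the other.
Chair I (methoxy axial, isopropyl axial): E = 2.90 kcal/mol.
Chair II (methoxy equatorial, isopropyl equatorial): E = 0.00 kcal/mol.
ΔE = 2.90 − 0.00 = 2.90 kcal/mol; chair II is more stable.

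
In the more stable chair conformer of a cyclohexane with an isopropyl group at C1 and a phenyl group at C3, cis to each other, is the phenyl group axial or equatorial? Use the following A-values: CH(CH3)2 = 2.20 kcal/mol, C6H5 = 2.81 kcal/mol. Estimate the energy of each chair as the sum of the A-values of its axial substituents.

equatorial

C1 and C3 have the same parity, so for the cis isomer the two substituents are e,e in one chair and a,a in the other.
Chair I (isopropyl axial, phenyl axial): E = 5.01 kcal/mol.
Chair II (isopropyl equatorial, phenyl equatorial): E = 0.00 kcal/mol.
Chair II is the more stable (lower-energy) conformer, and in that chair the phenyl group is equatorial.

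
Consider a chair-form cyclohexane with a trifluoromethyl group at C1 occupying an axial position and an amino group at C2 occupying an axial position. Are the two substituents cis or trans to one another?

trans

C1 and C2 have opposite parity, so their axial bonds point in opposite directions.
With opposite-parity carbons, two substituents on the same face are one axial and one equatorial; opposite faces give both axial or both equatorial.
Here the groups are axial/axial → opposite face → trans.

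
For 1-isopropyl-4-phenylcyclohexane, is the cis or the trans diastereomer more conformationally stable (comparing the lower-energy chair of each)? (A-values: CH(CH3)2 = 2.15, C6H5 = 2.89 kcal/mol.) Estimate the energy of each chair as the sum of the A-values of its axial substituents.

At 1,4 positions (parity opposite): cis → (a,e or e,a); trans → (e,e or a,a).
Best chair for cis: E = 2.15 kcal/mol; best chair for trans: E = 0.00 kcal/mol.
The trans isomer is lower by 2.15 kcal/mol.

trans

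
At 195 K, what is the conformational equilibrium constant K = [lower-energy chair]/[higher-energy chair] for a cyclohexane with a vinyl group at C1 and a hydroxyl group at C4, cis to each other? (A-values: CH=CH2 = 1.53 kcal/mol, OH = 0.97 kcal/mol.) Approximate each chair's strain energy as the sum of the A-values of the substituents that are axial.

C1 and C4 have opposite parity, so for the cis isomer the two substituents are one axial and one equatorial in each chair.
Chair I (vinyl axial, hydroxyl equatorial): E = 1.53 kcal/mol; chair II (vinyl equatorial, hydroxyl axial): E = 0.97 kcal/mol.
ΔG = 0.56 kcal/mol between the two chairs.
K = exp(ΔG/RT) with R = 1.987×10⁻³ kcal mol⁻¹ K⁻¹ and T = 195 K gives K ≈ 4.24.

K ≈ 4.24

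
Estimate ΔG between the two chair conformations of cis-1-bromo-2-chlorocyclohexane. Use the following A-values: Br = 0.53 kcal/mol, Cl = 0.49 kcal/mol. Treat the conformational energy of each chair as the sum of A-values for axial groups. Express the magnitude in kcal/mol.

C1 and C2 have opposite parity, so for the cis isomer the two substituents are one axial and one equatorial in each chair.
Chair I (bromo axial, chloro equatorial): E = 0.53 kcal/mol.
Chair II (bromo equatorial, chloro axial): E = 0.49 kcal/mol.
ΔE = 0.53 − 0.49 = 0.04 kcal/mol; chair II is more stable.

0.04 kcal/mol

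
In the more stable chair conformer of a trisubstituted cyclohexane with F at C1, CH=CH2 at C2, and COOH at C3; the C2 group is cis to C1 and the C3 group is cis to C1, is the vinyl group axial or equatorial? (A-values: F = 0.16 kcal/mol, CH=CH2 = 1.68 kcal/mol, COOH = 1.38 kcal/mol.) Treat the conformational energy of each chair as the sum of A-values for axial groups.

equatorial

Chair I (fluoro axial, vinyl equatorial, carboxyl axial): E = 1.54 kcal/mol.
Chair II (fluoro equatorial, vinyl axial, carboxyl equatorial): E = 1.68 kcal/mol.
Chair I is the more stable (lower-energy) conformer, and in that chair the vinyl group is equatorial.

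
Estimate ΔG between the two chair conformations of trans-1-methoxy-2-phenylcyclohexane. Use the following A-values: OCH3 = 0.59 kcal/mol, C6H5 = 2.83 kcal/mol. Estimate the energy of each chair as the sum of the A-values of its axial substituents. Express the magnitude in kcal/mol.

3.42 kcal/mol

C1 and C2 have opposite parity, so for the trans isomer the two substituents are e,e in one chair and a,a in the other.
Chair I (methoxy axial, phenyl axial): E = 3.42 kcal/mol.
Chair II (methoxy equatorial, phenyl equatorial): E = 0.00 kcal/mol.
ΔE = 3.42 − 0.00 = 3.42 kcal/mol; chair II is more stable.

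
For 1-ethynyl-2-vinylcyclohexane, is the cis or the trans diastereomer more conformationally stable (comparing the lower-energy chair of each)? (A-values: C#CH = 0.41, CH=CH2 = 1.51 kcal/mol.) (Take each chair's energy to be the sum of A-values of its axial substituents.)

trans

At 1,2 positions (parity opposite): cis → (a,e or e,a); trans → (e,e or a,a).
Best chair for cis: E = 0.41 kcal/mol; best chair for trans: E = 0.00 kcal/mol.
The trans isomer is lower by 0.41 kcal/mol.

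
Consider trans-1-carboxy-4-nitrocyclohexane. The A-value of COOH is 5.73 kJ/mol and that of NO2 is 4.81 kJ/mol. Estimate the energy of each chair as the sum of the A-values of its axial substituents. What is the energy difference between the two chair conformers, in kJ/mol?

10.54 kJ/mol

C1 and C4 have opposite parity, so for the trans isomer the two substituents are e,e in one chair and a,a in the other.
Chair I (carboxyl axial, nitro axial): E = 10.54 kJ/mol.
Chair II (carboxyl equatorial, nitro equatorial): E = 0.00 kJ/mol.
ΔE = 10.54 − 0.00 = 10.54 kJ/mol; chair II is more stable.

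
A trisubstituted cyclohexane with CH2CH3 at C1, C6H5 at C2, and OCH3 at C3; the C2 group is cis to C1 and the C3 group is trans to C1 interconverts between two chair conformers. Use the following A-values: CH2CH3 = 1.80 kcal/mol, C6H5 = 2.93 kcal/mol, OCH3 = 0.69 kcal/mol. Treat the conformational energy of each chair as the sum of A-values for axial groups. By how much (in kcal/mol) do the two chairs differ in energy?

1.82 kcal/mol

Chair I (ethyl axial, phenyl equatorial, methoxy equatorial): E = 1.80 kcal/mol.
Chair II (ethyl equatorial, phenyl axial, methoxy axial): E = 3.62 kcal/mol.
ΔE = 3.62 − 1.80 = 1.82 kcal/mol; chair I is more stable.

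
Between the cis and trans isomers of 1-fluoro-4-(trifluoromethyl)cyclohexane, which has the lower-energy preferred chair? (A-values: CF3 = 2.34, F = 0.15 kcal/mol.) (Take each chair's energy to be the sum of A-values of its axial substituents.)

At 1,4 positions (parity opposite): cis → (a,e or e,a); trans → (e,e or a,a).
Best chair for cis: E = 0.15 kcal/mol; best chair for trans: E = 0.00 kcal/mol.
The trans isomer is lower by 0.15 kcal/mol.

trans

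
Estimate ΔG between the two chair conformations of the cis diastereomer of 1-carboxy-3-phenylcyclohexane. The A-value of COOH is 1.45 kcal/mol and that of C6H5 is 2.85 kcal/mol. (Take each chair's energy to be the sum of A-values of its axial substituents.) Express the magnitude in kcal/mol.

C1 and C3 have the same parity, so for the cis isomer the two substituents are e,e in one chair and a,a in the other.
Chair I (carboxyl axial, phenyl axial): E = 4.30 kcal/mol.
Chair II (carboxyl equatorial, phenyl equatorial): E = 0.00 kcal/mol.
ΔE = 4.30 − 0.00 = 4.30 kcal/mol; chair II is more stable.

4.30 kcal/mol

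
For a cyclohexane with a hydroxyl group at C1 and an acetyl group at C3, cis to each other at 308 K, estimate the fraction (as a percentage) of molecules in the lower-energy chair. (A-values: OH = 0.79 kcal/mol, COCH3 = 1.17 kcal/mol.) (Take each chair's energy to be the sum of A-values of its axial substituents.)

96.1%

C1 and C3 have the same parity, so for the cis isomer the two substituents are e,e in one chair and a,a in the other.
Chair I (hydroxyl axial, acetyl axial): E = 1.96 kcal/mol; chair II (hydroxyl equatorial, acetyl equatorial): E = 0.00 kcal/mol.
ΔG = 1.96 kcal/mol between the two chairs.
K = exp(ΔG/RT) with R = 1.987×10⁻³ kcal mol⁻¹ K⁻¹ and T = 308 K gives K ≈ 24.6.
Fraction in the lower-energy chair = K/(K+1) = 96.1%.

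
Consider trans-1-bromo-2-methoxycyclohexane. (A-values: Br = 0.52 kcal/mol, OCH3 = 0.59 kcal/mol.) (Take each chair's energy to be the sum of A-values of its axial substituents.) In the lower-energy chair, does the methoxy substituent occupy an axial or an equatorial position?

equatorial

C1 and C2 have opposite parity, so for the trans isomer the two substituents are e,e in one chair and a,a in the other.
Chair I (bromo axial, methoxy axial): E = 1.11 kcal/mol.
Chair II (bromo equatorial, methoxy equatorial): E = 0.00 kcal/mol.
Chair II is the more stable (lower-energy) conformer, and in that chair the methoxy group is equatorial.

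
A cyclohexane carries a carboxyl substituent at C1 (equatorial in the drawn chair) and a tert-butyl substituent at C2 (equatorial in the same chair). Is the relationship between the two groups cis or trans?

trans

C1 and C2 have opposite parity, so their axial bonds point in opposite directions.
With opposite-parity carbons, two substituents on the same face are one axial and one equatorial; opposite faces give both axial or both equatorial.
Here the groups are equatorial/equatorial → opposite face → trans.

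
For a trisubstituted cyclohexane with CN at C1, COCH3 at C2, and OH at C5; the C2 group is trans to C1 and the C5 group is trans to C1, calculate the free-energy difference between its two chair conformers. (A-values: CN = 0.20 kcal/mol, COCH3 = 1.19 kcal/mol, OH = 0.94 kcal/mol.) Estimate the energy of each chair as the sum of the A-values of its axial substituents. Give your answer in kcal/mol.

Chair I (cyano axial, acetyl axial, hydroxyl equatorial): E = 1.39 kcal/mol.
Chair II (cyano equatorial, acetyl equatorial, hydroxyl axial): E = 0.94 kcal/mol.
ΔE = 1.39 − 0.94 = 0.45 kcal/mol; chair II is more stable.

0.45 kcal/mol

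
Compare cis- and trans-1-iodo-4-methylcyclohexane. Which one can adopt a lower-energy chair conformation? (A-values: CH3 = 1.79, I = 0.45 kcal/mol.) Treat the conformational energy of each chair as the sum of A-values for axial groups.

trans

At 1,4 positions (parity opposite): cis → (a,e or e,a); trans → (e,e or a,a).
Best chair for cis: E = 0.45 kcal/mol; best chair for trans: E = 0.00 kcal/mol.
The trans isomer is lower by 0.45 kcal/mol.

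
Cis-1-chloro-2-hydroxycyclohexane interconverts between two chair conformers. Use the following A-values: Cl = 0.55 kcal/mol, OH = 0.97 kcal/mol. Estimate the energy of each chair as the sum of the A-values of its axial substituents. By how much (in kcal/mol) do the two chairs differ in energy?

C1 and C2 have opposite parity, so for the cis isomer the two substituents are one axial and one equatorial in each chair.
Chair I (chloro axial, hydroxyl equatorial): E = 0.55 kcal/mol.
Chair II (chloro equatorial, hydroxyl axial): E = 0.97 kcal/mol.
ΔE = 0.97 − 0.55 = 0.42 kcal/mol; chair I is more stable.

0.42 kcal/mol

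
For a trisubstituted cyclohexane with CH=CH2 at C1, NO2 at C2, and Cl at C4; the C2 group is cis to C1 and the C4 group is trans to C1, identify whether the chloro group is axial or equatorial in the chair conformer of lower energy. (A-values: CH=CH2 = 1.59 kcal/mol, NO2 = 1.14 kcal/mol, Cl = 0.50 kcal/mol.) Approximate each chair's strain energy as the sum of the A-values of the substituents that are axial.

equatorial

Chair I (vinyl axial, nitro equatorial, chloro axial): E = 2.09 kcal/mol.
Chair II (vinyl equatorial, nitro axial, chloro equatorial): E = 1.14 kcal/mol.
Chair II is the more stable (lower-energy) conformer, and in that chair the chloro group is equatorial.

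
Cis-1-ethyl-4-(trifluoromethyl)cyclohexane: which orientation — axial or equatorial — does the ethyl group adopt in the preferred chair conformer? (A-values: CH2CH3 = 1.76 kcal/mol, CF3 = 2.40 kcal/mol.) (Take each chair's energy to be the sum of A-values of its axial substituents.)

axial

C1 and C4 have opposite parity, so for the cis isomer the two substituents are one axial and one equatorial in each chair.
Chair I (ethyl axial, trifluoromethyl equatorial): E = 1.76 kcal/mol.
Chair II (ethyl equatorial, trifluoromethyl axial): E = 2.40 kcal/mol.
Chair I is the more stable (lower-energy) conformer, and in that chair the ethyl group is axial.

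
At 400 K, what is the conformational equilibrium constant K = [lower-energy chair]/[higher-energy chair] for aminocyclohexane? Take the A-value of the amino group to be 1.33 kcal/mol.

One chair has the amino group axial (E = 1.33 kcal/mol) and the other has it equatorial (E = 0).
ΔG = 1.33 kcal/mol between the two chairs.
K = exp(ΔG/RT) with R = 1.987×10⁻³ kcal mol⁻¹ K⁻¹ and T = 400 K gives K ≈ 5.33.

K ≈ 5.33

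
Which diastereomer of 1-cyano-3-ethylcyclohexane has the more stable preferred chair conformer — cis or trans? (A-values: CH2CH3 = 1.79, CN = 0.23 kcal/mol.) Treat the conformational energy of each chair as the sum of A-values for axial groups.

cis

At 1,3 positions (parity same): cis → (e,e or a,a); trans → (a,e or e,a).
Best chair for cis: E = 0.00 kcal/mol; best chair for trans: E = 0.23 kcal/mol.
The cis isomer is lower by 0.23 kcal/mol.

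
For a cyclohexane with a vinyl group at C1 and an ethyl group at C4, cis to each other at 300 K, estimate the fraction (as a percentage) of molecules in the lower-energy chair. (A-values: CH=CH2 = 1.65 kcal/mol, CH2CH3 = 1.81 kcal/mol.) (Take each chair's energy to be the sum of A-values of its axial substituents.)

56.7%

C1 and C4 have opposite parity, so for the cis isomer the two substituents are one axial and one equatorial in each chair.
Chair I (vinyl axial, ethyl equatorial): E = 1.65 kcal/mol; chair II (vinyl equatorial, ethyl axial): E = 1.81 kcal/mol.
ΔG = 0.16 kcal/mol between the two chairs.
K = exp(ΔG/RT) with R = 1.987×10⁻³ kcal mol⁻¹ K⁻¹ and T = 300 K gives K ≈ 1.31.
Fraction in the lower-energy chair = K/(K+1) = 56.7%.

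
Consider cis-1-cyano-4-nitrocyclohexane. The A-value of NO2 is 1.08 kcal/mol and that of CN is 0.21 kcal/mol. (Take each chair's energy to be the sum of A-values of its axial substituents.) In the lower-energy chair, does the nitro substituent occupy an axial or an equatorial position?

equatorial

C1 and C4 have opposite parity, so for the cis isomer the two substituents are one axial and one equatorial in each chair.
Chair I (nitro axial, cyano equatorial): E = 1.08 kcal/mol.
Chair II (nitro equatorial, cyano axial): E = 0.21 kcal/mol.
Chair II is the more stable (lower-energy) conformer, and in that chair the nitro group is equatorial.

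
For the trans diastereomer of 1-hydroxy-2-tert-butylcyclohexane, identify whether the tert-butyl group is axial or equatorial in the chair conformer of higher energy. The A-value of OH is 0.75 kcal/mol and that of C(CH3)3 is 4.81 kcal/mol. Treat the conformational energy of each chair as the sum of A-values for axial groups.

C1 and C2 have opposite parity, so for the trans isomer the two substituents are e,e in one chair and a,a in the other.
Chair I (hydroxyl axial, tert-butyl axial): E = 5.56 kcal/mol.
Chair II (hydroxyl equatorial, tert-butyl equatorial): E = 0.00 kcal/mol.
Chair I is the less stable (higher-energy) conformer, and in that chair the tert-butyl group is axial.

axial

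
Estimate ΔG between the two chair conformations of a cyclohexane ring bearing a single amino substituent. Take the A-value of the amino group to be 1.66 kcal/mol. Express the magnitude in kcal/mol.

1.66 kcal/mol

A monosubstituted cyclohexane has one chair with the amino group axial (E = A = 1.66 kcal/mol) and one with it equatorial (E = 0).
ΔE = 1.66 − 0 = 1.66 kcal/mol.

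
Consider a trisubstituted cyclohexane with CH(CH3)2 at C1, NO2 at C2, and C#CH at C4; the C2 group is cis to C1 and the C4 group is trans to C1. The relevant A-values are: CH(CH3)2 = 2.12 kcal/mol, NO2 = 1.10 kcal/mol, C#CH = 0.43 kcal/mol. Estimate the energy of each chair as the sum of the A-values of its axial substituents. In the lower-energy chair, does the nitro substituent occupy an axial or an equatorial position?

axial

Chair I (isopropyl axial, nitro equatorial, ethynyl axial): E = 2.55 kcal/mol.
Chair II (isopropyl equatorial, nitro axial, ethynyl equatorial): E = 1.10 kcal/mol.
Chair II is the more stable (lower-energy) conformer, and in that chair the nitro group is axial.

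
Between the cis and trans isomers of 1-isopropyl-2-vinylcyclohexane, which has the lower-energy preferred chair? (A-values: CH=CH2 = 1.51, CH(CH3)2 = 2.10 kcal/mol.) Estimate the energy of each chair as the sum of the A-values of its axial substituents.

At 1,2 positions (parity opposite): cis → (a,e or e,a); trans → (e,e or a,a).
Best chair for cis: E = 1.51 kcal/mol; best chair for trans: E = 0.00 kcal/mol.
The trans isomer is lower by 1.51 kcal/mol.

trans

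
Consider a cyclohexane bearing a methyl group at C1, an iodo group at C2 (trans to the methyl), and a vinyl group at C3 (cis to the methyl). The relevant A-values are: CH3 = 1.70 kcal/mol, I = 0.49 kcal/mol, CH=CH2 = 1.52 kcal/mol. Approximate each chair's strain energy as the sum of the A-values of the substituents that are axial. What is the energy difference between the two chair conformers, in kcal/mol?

3.71 kcal/mol

Chair I (methyl axial, iodo axial, vinyl axial): E = 3.71 kcal/mol.
Chair II (methyl equatorial, iodo equatorial, vinyl equatorial): E = 0.00 kcal/mol.
ΔE = 3.71 − 0.00 = 3.71 kcal/mol; chair II is more stable.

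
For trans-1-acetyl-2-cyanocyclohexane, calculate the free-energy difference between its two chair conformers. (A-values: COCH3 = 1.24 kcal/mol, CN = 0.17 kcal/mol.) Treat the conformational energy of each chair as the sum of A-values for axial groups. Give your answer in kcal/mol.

C1 and C2 have opposite parity, so for the trans isomer the two substituents are e,e in one chair and a,a in the other.
Chair I (acetyl axial, cyano axial): E = 1.41 kcal/mol.
Chair II (acetyl equatorial, cyano equatorial): E = 0.00 kcal/mol.
ΔE = 1.41 − 0.00 = 1.41 kcal/mol; chair II is more stable.

1.41 kcal/mol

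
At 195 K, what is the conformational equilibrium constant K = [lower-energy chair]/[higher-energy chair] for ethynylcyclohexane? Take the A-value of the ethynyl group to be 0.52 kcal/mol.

K ≈ 3.83

One chair has the ethynyl group axial (E = 0.52 kcal/mol) and the other has it equatorial (E = 0).
ΔG = 0.52 kcal/mol between the two chairs.
K = exp(ΔG/RT) with R = 1.987×10⁻³ kcal mol⁻¹ K⁻¹ and T = 195 K gives K ≈ 3.83.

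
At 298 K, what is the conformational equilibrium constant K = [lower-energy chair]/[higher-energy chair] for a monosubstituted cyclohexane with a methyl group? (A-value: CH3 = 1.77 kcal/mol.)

One chair has the methyl group axial (E = 1.77 kcal/mol) and the other has it equatorial (E = 0).
ΔG = 1.77 kcal/mol between the two chairs.
K = exp(ΔG/RT) with R = 1.987×10⁻³ kcal mol⁻¹ K⁻¹ and T = 298 K gives K ≈ 19.9.

K ≈ 19.9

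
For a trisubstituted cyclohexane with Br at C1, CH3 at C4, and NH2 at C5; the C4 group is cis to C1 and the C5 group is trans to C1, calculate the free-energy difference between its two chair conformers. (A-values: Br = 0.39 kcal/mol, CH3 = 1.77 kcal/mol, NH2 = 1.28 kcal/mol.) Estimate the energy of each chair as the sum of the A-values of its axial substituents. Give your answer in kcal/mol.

Chair I (bromo axial, methyl equatorial, amino equatorial): E = 0.39 kcal/mol.
Chair II (bromo equatorial, methyl axial, amino axial): E = 3.05 kcal/mol.
ΔE = 3.05 − 0.39 = 2.66 kcal/mol; chair I is more stable.

2.66 kcal/mol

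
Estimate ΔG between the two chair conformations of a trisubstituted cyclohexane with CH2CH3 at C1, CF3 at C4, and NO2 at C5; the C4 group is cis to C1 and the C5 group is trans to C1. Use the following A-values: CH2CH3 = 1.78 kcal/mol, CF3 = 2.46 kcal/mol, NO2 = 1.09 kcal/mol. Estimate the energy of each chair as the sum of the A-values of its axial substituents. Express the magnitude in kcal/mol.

Chair I (ethyl axial, trifluoromethyl equatorial, nitro equatorial): E = 1.78 kcal/mol.
Chair II (ethyl equatorial, trifluoromethyl axial, nitro axial): E = 3.55 kcal/mol.
ΔE = 3.55 − 1.78 = 1.77 kcal/mol; chair I is more stable.

1.77 kcal/mol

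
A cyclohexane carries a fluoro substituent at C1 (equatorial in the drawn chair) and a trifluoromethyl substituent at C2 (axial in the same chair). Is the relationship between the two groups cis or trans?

cis

C1 and C2 have opposite parity, so their axial bonds point in opposite directions.
With opposite-parity carbons, two substituents on the same face are one axial and one equatorial; opposite faces give both axial or both equatorial.
Here the groups are equatorial/axial → same face → cis.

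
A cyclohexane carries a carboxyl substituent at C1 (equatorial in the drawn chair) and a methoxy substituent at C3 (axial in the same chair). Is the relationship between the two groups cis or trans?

C1 and C3 have the same parity, so their axial bonds point in the same direction.
With same-parity carbons, two substituents on the same face are both axial or both equatorial; opposite faces give one of each.
Here the groups are equatorial/axial → opposite face → trans.

trans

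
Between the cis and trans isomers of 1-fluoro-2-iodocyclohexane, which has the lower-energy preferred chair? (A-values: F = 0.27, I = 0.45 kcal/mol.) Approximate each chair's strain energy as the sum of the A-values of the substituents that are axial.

trans

At 1,2 positions (parity opposite): cis → (a,e or e,a); trans → (e,e or a,a).
Best chair for cis: E = 0.27 kcal/mol; best chair for trans: E = 0.00 kcal/mol.
The trans isomer is lower by 0.27 kcal/mol.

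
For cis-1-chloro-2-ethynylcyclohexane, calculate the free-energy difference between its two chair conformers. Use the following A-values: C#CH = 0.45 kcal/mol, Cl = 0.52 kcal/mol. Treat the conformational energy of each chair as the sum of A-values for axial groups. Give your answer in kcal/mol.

0.07 kcal/mol

C1 and C2 have opposite parity, so for the cis isomer the two substituents are one axial and one equatorial in each chair.
Chair I (ethynyl axial, chloro equatorial): E = 0.45 kcal/mol.
Chair II (ethynyl equatorial, chloro axial): E = 0.52 kcal/mol.
ΔE = 0.52 − 0.45 = 0.07 kcal/mol; chair I is more stable.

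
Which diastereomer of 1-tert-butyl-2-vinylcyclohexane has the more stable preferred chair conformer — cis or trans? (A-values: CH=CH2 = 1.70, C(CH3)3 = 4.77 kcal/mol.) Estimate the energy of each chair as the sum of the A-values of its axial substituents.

trans

At 1,2 positions (parity opposite): cis → (a,e or e,a); trans → (e,e or a,a).
Best chair for cis: E = 1.70 kcal/mol; best chair for trans: E = 0.00 kcal/mol.
The trans isomer is lower by 1.70 kcal/mol.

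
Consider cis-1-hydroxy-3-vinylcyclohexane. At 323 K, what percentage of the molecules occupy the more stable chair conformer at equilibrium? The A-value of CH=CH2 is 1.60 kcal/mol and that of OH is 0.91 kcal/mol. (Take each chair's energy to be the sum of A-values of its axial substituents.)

C1 and C3 have the same parity, so for the cis isomer the two substituents are e,e in one chair and a,a in the other.
Chair I (vinyl axial, hydroxyl axial): E = 2.51 kcal/mol; chair II (vinyl equatorial, hydroxyl equatorial): E = 0.00 kcal/mol.
ΔG = 2.51 kcal/mol between the two chairs.
K = exp(ΔG/RT) with R = 1.987×10⁻³ kcal mol⁻¹ K⁻¹ and T = 323 K gives K ≈ 49.9.
Fraction in the lower-energy chair = K/(K+1) = 98.0%.

98.0%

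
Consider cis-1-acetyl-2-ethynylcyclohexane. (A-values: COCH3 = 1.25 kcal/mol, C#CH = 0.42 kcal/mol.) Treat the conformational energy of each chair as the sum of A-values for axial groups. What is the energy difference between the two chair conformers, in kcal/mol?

C1 and C2 have opposite parity, so for the cis isomer the two substituents are one axial and one equatorial in each chair.
Chair I (acetyl axial, ethynyl equatorial): E = 1.25 kcal/mol.
Chair II (acetyl equatorial, ethynyl axial): E = 0.42 kcal/mol.
ΔE = 1.25 − 0.42 = 0.83 kcal/mol; chair II is more stable.

0.83 kcal/mol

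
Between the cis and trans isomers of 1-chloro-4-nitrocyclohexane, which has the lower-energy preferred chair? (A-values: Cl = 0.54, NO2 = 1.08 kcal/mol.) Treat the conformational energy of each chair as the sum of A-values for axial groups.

At 1,4 positions (parity opposite): cis → (a,e or e,a); trans → (e,e or a,a).
Best chair for cis: E = 0.54 kcal/mol; best chair for trans: E = 0.00 kcal/mol.
The trans isomer is lower by 0.54 kcal/mol.

trans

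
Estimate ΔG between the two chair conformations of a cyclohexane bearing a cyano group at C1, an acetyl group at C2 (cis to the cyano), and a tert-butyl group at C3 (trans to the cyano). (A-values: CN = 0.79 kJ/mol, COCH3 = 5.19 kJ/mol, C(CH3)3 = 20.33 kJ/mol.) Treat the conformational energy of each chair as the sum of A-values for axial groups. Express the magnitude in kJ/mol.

24.73 kJ/mol

Chair I (cyano axial, acetyl equatorial, tert-butyl equatorial): E = 0.79 kJ/mol.
Chair II (cyano equatorial, acetyl axial, tert-butyl axial): E = 25.52 kJ/mol.
ΔE = 25.52 − 0.79 = 24.73 kJ/mol; chair I is more stable.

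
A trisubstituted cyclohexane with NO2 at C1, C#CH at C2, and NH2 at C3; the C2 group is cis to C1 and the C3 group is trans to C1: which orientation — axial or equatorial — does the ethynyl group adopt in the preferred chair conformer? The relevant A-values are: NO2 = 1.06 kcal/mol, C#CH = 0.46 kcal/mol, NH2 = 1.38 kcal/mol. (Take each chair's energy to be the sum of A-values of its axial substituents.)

Chair I (nitro axial, ethynyl equatorial, amino equatorial): E = 1.06 kcal/mol.
Chair II (nitro equatorial, ethynyl axial, amino axial): E = 1.84 kcal/mol.
Chair I is the more stable (lower-energy) conformer, and in that chair the ethynyl group is equatorial.

equatorial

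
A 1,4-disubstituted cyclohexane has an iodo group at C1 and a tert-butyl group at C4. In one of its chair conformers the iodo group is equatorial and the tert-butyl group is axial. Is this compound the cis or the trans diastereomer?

C1 and C4 have opposite parity, so their axial bonds point in opposite directions.
With opposite-parity carbons, two substituents on the same face are one axial and one equatorial; opposite faces give both axial or both equatorial.
Here the groups are equatorial/axial → same face → cis.

cis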